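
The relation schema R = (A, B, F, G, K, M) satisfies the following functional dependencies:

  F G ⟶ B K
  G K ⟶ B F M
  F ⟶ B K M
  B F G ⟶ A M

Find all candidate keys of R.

(F, G); (G, K)

Attribute G never appears on the right-hand side of any dependency, so G must belong to every candidate key.
{G}⁺ = {G}, which is not all of the schema, so we must add further attributes.
{F, G}⁺: FG→BK adds B, K; GK→BFM adds M; BFG→AM adds A → {A, B, F, G, K, M}. Minimal: {G}⁺ = {G}; {F}⁺ = {B, F, K, M} — none reach the full schema.
{G, K}⁺: GK→BFM adds B, F, M; BFG→AM adds A → {A, B, F, G, K, M}. Minimal: {K}⁺ = {K}; {G}⁺ = {G} — none reach the full schema.
Any other superkey contains one of these as a subset, so there are no further candidate keys.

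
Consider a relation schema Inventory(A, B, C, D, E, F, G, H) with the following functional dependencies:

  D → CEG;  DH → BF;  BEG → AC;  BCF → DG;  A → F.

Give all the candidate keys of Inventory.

Attribute H never appears on the right-hand side of any dependency, so H must belong to every candidate key.
{H}⁺ = {H}, which is not all of the schema, so we must add further attributes.
{D, H}⁺: D→CEG adds C, E, G; DH→BF adds B, F; BEG→AC adds A → {A, B, C, D, E, F, G, H}. Minimal: {H}⁺ = {H}; {D}⁺ = {C, D, E, G} — none reach the full schema.
{A, B, C, H}⁺: A→F adds F; BCF→DG adds D, G; D→CEG adds E → {A, B, C, D, E, F, G, H}. Minimal: {B, C, H}⁺ = {B, C, H}; {A, C, H}⁺ = {A, C, F, H}; {A, B, H}⁺ = {A, B, F, H}; … — none reach the full schema.
{B, C, F, H}⁺: BCF→DG adds D, G; D→CEG adds E; BEG→AC adds A → {A, B, C, D, E, F, G, H}. Minimal: {C, F, H}⁺ = {C, F, H}; {B, F, H}⁺ = {B, F, H}; {B, C, H}⁺ = {B, C, H}; … — none reach the full schema.
{B, E, G, H}⁺: BEG→AC adds A, C; A→F adds F; BCF→DG adds D → {A, B, C, D, E, F, G, H}. Minimal: {E, G, H}⁺ = {E, G, H}; {B, G, H}⁺ = {B, G, H}; {B, E, H}⁺ = {B, E, H}; … — none reach the full schema.

DH; ABCH; BCFH; BEGH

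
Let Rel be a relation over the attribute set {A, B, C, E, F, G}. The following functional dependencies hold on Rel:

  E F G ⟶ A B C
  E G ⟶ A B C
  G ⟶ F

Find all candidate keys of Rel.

Attributes E, G never appear on any right-hand side, so every candidate key must contain {E, G}.
{E, G}⁺ = {A, B, C, E, F, G}, which is all of the schema, so {E, G} is the only candidate key.

{E, G}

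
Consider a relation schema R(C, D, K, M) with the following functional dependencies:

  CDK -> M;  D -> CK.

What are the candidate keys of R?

Attribute D never appears on the right-hand side of any dependency, so D must belong to every candidate key.
{D}⁺ = {C, D, K, M}, which is all of the schema, so {D} is the only candidate key.

{D}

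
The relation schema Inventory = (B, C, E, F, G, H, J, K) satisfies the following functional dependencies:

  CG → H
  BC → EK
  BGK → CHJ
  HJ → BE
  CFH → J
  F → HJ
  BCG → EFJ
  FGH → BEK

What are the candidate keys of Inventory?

Attribute G never appears on the right-hand side of any dependency, so G must belong to every candidate key.
{G}⁺ = {G}, which is not all of the schema, so we must add further attributes.
{F, G}⁺: F→HJ adds H, J; FGH→BEK adds B, E, K; BGK→CHJ adds C → {B, C, E, F, G, H, J, K}. Minimal: {G}⁺ = {G}; {F}⁺ = {B, E, F, H, J} — none reach the full schema.
{B, C, G}⁺: CG→H adds H; BC→EK adds E, K; BGK→CHJ adds J; BCG→EFJ adds F → {B, C, E, F, G, H, J, K}. Minimal: {C, G}⁺ = {C, G, H}; {B, G}⁺ = {B, G}; {B, C}⁺ = {B, C, E, K} — none reach the full schema.
{B, G, K}⁺: BGK→CHJ adds C, H, J; HJ→BE adds E; BCG→EFJ adds F → {B, C, E, F, G, H, J, K}. Minimal: {G, K}⁺ = {G, K}; {B, K}⁺ = {B, K}; {B, G}⁺ = {B, G} — none reach the full schema.
{C, G, J}⁺: CG→H adds H; HJ→BE adds B, E; BCG→EFJ adds F; FGH→BEK adds K → {B, C, E, F, G, H, J, K}. Minimal: {G, J}⁺ = {G, J}; {C, J}⁺ = {C, J}; {C, G}⁺ = {C, G, H} — none reach the full schema.
{G, H, J, K}⁺: HJ→BE adds B, E; BGK→CHJ adds C; BCG→EFJ adds F → {B, C, E, F, G, H, J, K}. Minimal: {H, J, K}⁺ = {B, E, H, J, K}; {G, J, K}⁺ = {G, J, K}; {G, H, K}⁺ = {G, H, K}; … — none reach the full schema.

{F, G}; {B, C, G}; {B, G, K}; {C, G, J}; {G, H, J, K}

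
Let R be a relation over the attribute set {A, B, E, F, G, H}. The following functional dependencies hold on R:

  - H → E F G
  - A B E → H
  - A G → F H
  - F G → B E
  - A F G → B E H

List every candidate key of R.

Attribute A never appears on the right-hand side of any dependency, so A must belong to every candidate key.
{A}⁺ = {A}, which is not all of the schema, so we must add further attributes.
{A, G}⁺: AG→FH adds F, H; FG→BE adds B, E → {A, B, E, F, G, H}. Minimal: {G}⁺ = {G}; {A}⁺ = {A} — none reach the full schema.
{A, H}⁺: H→EFG adds E, F, G; FG→BE adds B → {A, B, E, F, G, H}. Minimal: {H}⁺ = {B, E, F, G, H}; {A}⁺ = {A} — none reach the full schema.
{A, B, E}⁺: ABE→H adds H; H→EFG adds F, G → {A, B, E, F, G, H}. Minimal: {B, E}⁺ = {B, E}; {A, E}⁺ = {A, E}; {A, B}⁺ = {A, B} — none reach the full schema.
Any other superkey contains one of these as a subset, so there are no further candidate keys.

(A, G), (A, H), (A, B, E)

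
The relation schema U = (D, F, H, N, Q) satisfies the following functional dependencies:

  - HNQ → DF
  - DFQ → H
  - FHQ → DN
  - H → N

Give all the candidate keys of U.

Attribute Q never appears on the right-hand side of any dependency, so Q must belong to every candidate key.
{Q}⁺ = {Q}, which is not all of the schema, so we must add further attributes.
{H, Q}⁺: H→N adds N; HNQ→DF adds D, F → {D, F, H, N, Q}. Minimal: {Q}⁺ = {Q}; {H}⁺ = {H, N} — none reach the full schema.
{D, F, Q}⁺: DFQ→H adds H; FHQ→DN adds N → {D, F, H, N, Q}. Minimal: {F, Q}⁺ = {F, Q}; {D, Q}⁺ = {D, Q}; {D, F}⁺ = {D, F} — none reach the full schema.

{H, Q}, {D, F, Q}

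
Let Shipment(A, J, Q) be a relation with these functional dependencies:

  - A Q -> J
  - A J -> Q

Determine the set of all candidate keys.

{A, J}, {A, Q}

Attribute A never appears on the right-hand side of any dependency, so A must belong to every candidate key.
{A}⁺ = {A}, which is not all of the schema, so we must add further attributes.
{A, J}⁺: AJ→Q adds Q → {A, J, Q}.
{A, Q}⁺: AQ→J adds J → {A, J, Q}.
Any other superkey contains one of these as a subset, so there are no further candidate keys.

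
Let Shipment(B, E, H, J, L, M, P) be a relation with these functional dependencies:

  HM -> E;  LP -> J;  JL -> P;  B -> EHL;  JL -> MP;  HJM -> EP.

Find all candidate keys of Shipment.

Attribute B never appears on the right-hand side of any dependency, so B must belong to every candidate key.
{B}⁺ = {B, E, H, L}, which is not all of the schema, so we must add further attributes.
{B, J}⁺: B→EHL adds E, H, L; JL→MP adds M, P → {B, E, H, J, L, M, P}. Minimal: {J}⁺ = {J}; {B}⁺ = {B, E, H, L} — none reach the full schema.
{B, P}⁺: B→EHL adds E, H, L; LP→J adds J; JL→MP adds M → {B, E, H, J, L, M, P}. Minimal: {P}⁺ = {P}; {B}⁺ = {B, E, H, L} — none reach the full schema.

{B, J}; {B, P}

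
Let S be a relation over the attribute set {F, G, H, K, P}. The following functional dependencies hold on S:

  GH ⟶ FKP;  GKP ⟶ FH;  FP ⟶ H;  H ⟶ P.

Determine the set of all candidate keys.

Attribute G never appears on the right-hand side of any dependency, so G must belong to every candidate key.
{G}⁺ = {G}, which is not all of the schema, so we must add further attributes.
{G, H}⁺: GH→FKP adds F, K, P → {F, G, H, K, P}. Minimal: {H}⁺ = {H, P}; {G}⁺ = {G} — none reach the full schema.
{F, G, P}⁺: FP→H adds H; GH→FKP adds K → {F, G, H, K, P}. Minimal: {G, P}⁺ = {G, P}; {F, P}⁺ = {F, H, P}; {F, G}⁺ = {F, G} — none reach the full schema.
{G, K, P}⁺: GKP→FH adds F, H → {F, G, H, K, P}. Minimal: {K, P}⁺ = {K, P}; {G, P}⁺ = {G, P}; {G, K}⁺ = {G, K} — none reach the full schema.

(G, H), (F, G, P), (G, K, P)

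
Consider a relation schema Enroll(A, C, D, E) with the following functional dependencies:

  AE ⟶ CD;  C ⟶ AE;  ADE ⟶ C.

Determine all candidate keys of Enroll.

C; AE

{C}⁺: C→AE adds A, E; AE→CD adds D → {A, C, D, E}.
{A, E}⁺: AE→CD adds C, D → {A, C, D, E}. Minimal: {E}⁺ = {E}; {A}⁺ = {A} — none reach the full schema.
Any other superkey contains one of these as a subset, so there are no further candidate keys.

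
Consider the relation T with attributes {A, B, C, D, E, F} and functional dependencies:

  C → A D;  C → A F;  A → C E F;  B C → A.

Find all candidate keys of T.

{A, B}⁺: A→CEF adds C, E, F; C→AD adds D → {A, B, C, D, E, F}.
{B, C}⁺: C→AD adds A, D; C→AF adds F; A→CEF adds E → {A, B, C, D, E, F}.
Any other superkey contains one of these as a subset, so there are no further candidate keys.

{A, B}, {B, C}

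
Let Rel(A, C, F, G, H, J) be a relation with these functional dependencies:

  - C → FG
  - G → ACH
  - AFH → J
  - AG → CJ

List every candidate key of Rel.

{C}⁺: C→FG adds F, G; G→ACH adds A, H; AFH→J adds J → {A, C, F, G, H, J}.
{G}⁺: G→ACH adds A, C, H; AG→CJ adds J; C→FG adds F → {A, C, F, G, H, J}.
Any other superkey contains one of these as a subset, so there are no further candidate keys.

(C); (G)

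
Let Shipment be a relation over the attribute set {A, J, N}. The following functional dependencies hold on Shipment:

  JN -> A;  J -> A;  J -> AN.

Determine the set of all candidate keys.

Attribute J never appears on the right-hand side of any dependency, so J must belong to every candidate key.
{J}⁺ = {A, J, N}, which is all of the schema, so {J} is the only candidate key.

J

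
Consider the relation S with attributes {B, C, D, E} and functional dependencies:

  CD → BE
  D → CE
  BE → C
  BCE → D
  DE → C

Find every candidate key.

{D}⁺: D→CE adds C, E; CD→BE adds B → {B, C, D, E}.
{B, E}⁺: BE→C adds C; BCE→D adds D → {B, C, D, E}. Minimal: {E}⁺ = {E}; {B}⁺ = {B} — none reach the full schema.

{D}, {B, E}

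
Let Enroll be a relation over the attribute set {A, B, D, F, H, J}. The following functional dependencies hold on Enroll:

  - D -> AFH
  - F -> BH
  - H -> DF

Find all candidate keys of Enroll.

{D, J}; {F, J}; {H, J}

Attribute J never appears on the right-hand side of any dependency, so J must belong to every candidate key.
{J}⁺ = {J}, which is not all of the schema, so we must add further attributes.
{D, J}⁺: D→AFH adds A, F, H; F→BH adds B → {A, B, D, F, H, J}. Minimal: {J}⁺ = {J}; {D}⁺ = {A, B, D, F, H} — none reach the full schema.
{F, J}⁺: F→BH adds B, H; H→DF adds D; D→AFH adds A → {A, B, D, F, H, J}. Minimal: {J}⁺ = {J}; {F}⁺ = {A, B, D, F, H} — none reach the full schema.
{H, J}⁺: H→DF adds D, F; D→AFH adds A; F→BH adds B → {A, B, D, F, H, J}. Minimal: {J}⁺ = {J}; {H}⁺ = {A, B, D, F, H} — none reach the full schema.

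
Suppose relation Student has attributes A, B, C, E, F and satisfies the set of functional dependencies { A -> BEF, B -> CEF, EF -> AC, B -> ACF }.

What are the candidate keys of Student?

{A}⁺: A→BEF adds B, E, F; B→CEF adds C → {A, B, C, E, F}.
{B}⁺: B→CEF adds C, E, F; EF→AC adds A → {A, B, C, E, F}.
{E, F}⁺: EF→AC adds A, C; A→BEF adds B → {A, B, C, E, F}.
Any other superkey contains one of these as a subset, so there are no further candidate keys.

{A}, {B}, {E, F}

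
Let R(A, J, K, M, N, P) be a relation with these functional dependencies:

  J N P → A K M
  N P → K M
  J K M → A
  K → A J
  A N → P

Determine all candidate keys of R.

(A, N), (K, N), (N, P)

Attribute N never appears on the right-hand side of any dependency, so N must belong to every candidate key.
{N}⁺ = {N}, which is not all of the schema, so we must add further attributes.
{A, N}⁺: AN→P adds P; NP→KM adds K, M; K→AJ adds J → {A, J, K, M, N, P}. Minimal: {N}⁺ = {N}; {A}⁺ = {A} — none reach the full schema.
{K, N}⁺: K→AJ adds A, J; AN→P adds P; JNP→AKM adds M → {A, J, K, M, N, P}. Minimal: {N}⁺ = {N}; {K}⁺ = {A, J, K} — none reach the full schema.
{N, P}⁺: NP→KM adds K, M; K→AJ adds A, J → {A, J, K, M, N, P}. Minimal: {P}⁺ = {P}; {N}⁺ = {N} — none reach the full schema.
Any other superkey contains one of these as a subset, so there are no further candidate keys.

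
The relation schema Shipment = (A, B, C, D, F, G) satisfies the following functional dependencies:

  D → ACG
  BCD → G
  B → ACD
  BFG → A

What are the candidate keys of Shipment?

BF

{B, F}⁺: B→ACD adds A, C, D; D→ACG adds G → {A, B, C, D, F, G}. Minimal: {F}⁺ = {F}; {B}⁺ = {A, B, C, D, G} — none reach the full schema.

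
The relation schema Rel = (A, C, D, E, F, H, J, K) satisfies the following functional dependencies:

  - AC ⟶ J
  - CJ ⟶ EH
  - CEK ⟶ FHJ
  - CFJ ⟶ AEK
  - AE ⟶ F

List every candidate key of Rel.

Attributes C, D never appear on any right-hand side, so every candidate key must contain {C, D}.
{C, D}⁺ = {C, D}, which is not all of the schema, so we must add further attributes.
{A, C, D}⁺: AC→J adds J; CJ→EH adds E, H; AE→F adds F; CFJ→AEK adds K → {A, C, D, E, F, H, J, K}. Minimal: {C, D}⁺ = {C, D}; {A, D}⁺ = {A, D}; {A, C}⁺ = {A, C, E, F, H, J, K} — none reach the full schema.
{C, D, E, K}⁺: CEK→FHJ adds F, H, J; CFJ→AEK adds A → {A, C, D, E, F, H, J, K}. Minimal: {D, E, K}⁺ = {D, E, K}; {C, E, K}⁺ = {A, C, E, F, H, J, K}; {C, D, K}⁺ = {C, D, K}; … — none reach the full schema.
{C, D, F, J}⁺: CJ→EH adds E, H; CFJ→AEK adds A, K → {A, C, D, E, F, H, J, K}. Minimal: {D, F, J}⁺ = {D, F, J}; {C, F, J}⁺ = {A, C, E, F, H, J, K}; {C, D, J}⁺ = {C, D, E, H, J}; … — none reach the full schema.
{C, D, J, K}⁺: CJ→EH adds E, H; CEK→FHJ adds F; CFJ→AEK adds A → {A, C, D, E, F, H, J, K}. Minimal: {D, J, K}⁺ = {D, J, K}; {C, J, K}⁺ = {A, C, E, F, H, J, K}; {C, D, K}⁺ = {C, D, K}; … — none reach the full schema.

{A, C, D}, {C, D, E, K}, {C, D, F, J}, {C, D, J, K}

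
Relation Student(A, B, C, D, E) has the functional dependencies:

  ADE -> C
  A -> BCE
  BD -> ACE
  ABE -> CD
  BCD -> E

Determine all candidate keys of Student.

{A}⁺: A→BCE adds B, C, E; ABE→CD adds D → {A, B, C, D, E}.
{B, D}⁺: BD→ACE adds A, C, E → {A, B, C, D, E}. Minimal: {D}⁺ = {D}; {B}⁺ = {B} — none reach the full schema.

{A}; {B, D}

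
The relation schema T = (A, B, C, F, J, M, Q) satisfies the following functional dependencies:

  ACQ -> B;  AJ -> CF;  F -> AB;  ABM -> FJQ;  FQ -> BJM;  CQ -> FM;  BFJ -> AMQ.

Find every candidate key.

{A, J}⁺: AJ→CF adds C, F; F→AB adds B; BFJ→AMQ adds M, Q → {A, B, C, F, J, M, Q}. Minimal: {J}⁺ = {J}; {A}⁺ = {A} — none reach the full schema.
{C, Q}⁺: CQ→FM adds F, M; F→AB adds A, B; ABM→FJQ adds J → {A, B, C, F, J, M, Q}. Minimal: {Q}⁺ = {Q}; {C}⁺ = {C} — none reach the full schema.
{F, J}⁺: F→AB adds A, B; BFJ→AMQ adds M, Q; AJ→CF adds C → {A, B, C, F, J, M, Q}. Minimal: {J}⁺ = {J}; {F}⁺ = {A, B, F} — none reach the full schema.
{F, M}⁺: F→AB adds A, B; ABM→FJQ adds J, Q; AJ→CF adds C → {A, B, C, F, J, M, Q}. Minimal: {M}⁺ = {M}; {F}⁺ = {A, B, F} — none reach the full schema.
{F, Q}⁺: F→AB adds A, B; FQ→BJM adds J, M; AJ→CF adds C → {A, B, C, F, J, M, Q}. Minimal: {Q}⁺ = {Q}; {F}⁺ = {A, B, F} — none reach the full schema.
{A, B, M}⁺: ABM→FJQ adds F, J, Q; AJ→CF adds C → {A, B, C, F, J, M, Q}. Minimal: {B, M}⁺ = {B, M}; {A, M}⁺ = {A, M}; {A, B}⁺ = {A, B} — none reach the full schema.
Any other superkey contains one of these as a subset, so there are no further candidate keys.

{A, J}, {C, Q}, {F, J}, {F, M}, {F, Q}, {A, B, M}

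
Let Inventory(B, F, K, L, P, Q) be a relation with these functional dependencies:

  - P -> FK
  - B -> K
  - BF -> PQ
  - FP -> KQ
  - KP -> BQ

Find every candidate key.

Attribute L never appears on the right-hand side of any dependency, so L must belong to every candidate key.
{L}⁺ = {L}, which is not all of the schema, so we must add further attributes.
{L, P}⁺: P→FK adds F, K; FP→KQ adds Q; KP→BQ adds B → {B, F, K, L, P, Q}. Minimal: {P}⁺ = {B, F, K, P, Q}; {L}⁺ = {L} — none reach the full schema.
{B, F, L}⁺: B→K adds K; BF→PQ adds P, Q → {B, F, K, L, P, Q}. Minimal: {F, L}⁺ = {F, L}; {B, L}⁺ = {B, K, L}; {B, F}⁺ = {B, F, K, P, Q} — none reach the full schema.

LP, BFL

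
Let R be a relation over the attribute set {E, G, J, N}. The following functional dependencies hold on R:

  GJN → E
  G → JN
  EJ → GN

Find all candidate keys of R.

G; EJ

{G}⁺: G→JN adds J, N; GJN→E adds E → {E, G, J, N}.
{E, J}⁺: EJ→GN adds G, N → {E, G, J, N}. Minimal: {J}⁺ = {J}; {E}⁺ = {E} — none reach the full schema.
Any other superkey contains one of these as a subset, so there are no further candidate keys.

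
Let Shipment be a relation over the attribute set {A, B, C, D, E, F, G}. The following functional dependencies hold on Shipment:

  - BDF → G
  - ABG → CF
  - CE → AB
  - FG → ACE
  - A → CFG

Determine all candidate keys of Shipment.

{A, D}, {B, D, F}, {C, D, E}, {D, F, G}

Attribute D never appears on the right-hand side of any dependency, so D must belong to every candidate key.
{D}⁺ = {D}, which is not all of the schema, so we must add further attributes.
{A, D}⁺: A→CFG adds C, F, G; FG→ACE adds E; CE→AB adds B → {A, B, C, D, E, F, G}.
{B, D, F}⁺: BDF→G adds G; FG→ACE adds A, C, E → {A, B, C, D, E, F, G}.
{C, D, E}⁺: CE→AB adds A, B; A→CFG adds F, G → {A, B, C, D, E, F, G}.
{D, F, G}⁺: FG→ACE adds A, C, E; CE→AB adds B → {A, B, C, D, E, F, G}.
Any other superkey contains one of these as a subset, so there are no further candidate keys.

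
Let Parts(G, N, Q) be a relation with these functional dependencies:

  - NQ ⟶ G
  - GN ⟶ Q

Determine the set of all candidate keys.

Attribute N never appears on the right-hand side of any dependency, so N must belong to every candidate key.
{N}⁺ = {N}, which is not all of the schema, so we must add further attributes.
{G, N}⁺: GN→Q adds Q → {G, N, Q}. Minimal: {N}⁺ = {N}; {G}⁺ = {G} — none reach the full schema.
{N, Q}⁺: NQ→G adds G → {G, N, Q}. Minimal: {Q}⁺ = {Q}; {N}⁺ = {N} — none reach the full schema.

{G, N}, {N, Q}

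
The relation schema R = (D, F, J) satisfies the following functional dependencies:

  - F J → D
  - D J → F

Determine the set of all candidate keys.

{D, J}, {F, J}

Attribute J never appears on the right-hand side of any dependency, so J must belong to every candidate key.
{J}⁺ = {J}, which is not all of the schema, so we must add further attributes.
{D, J}⁺: DJ→F adds F → {D, F, J}.
{F, J}⁺: FJ→D adds D → {D, F, J}.
Any other superkey contains one of these as a subset, so there are no further candidate keys.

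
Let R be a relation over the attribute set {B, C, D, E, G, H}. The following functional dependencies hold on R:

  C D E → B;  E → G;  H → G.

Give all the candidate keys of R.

Attributes C, D, E, H never appear on any right-hand side, so every candidate key must contain {C, D, E, H}.
{C, D, E, H}⁺ = {B, C, D, E, G, H}, which is all of the schema, so {C, D, E, H} is the only candidate key.

(C, D, E, H)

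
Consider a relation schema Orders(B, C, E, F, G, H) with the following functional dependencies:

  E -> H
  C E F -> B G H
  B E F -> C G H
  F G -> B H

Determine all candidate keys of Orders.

{B, E, F}⁺: E→H adds H; BEF→CGH adds C, G → {B, C, E, F, G, H}.
{C, E, F}⁺: E→H adds H; CEF→BGH adds B, G → {B, C, E, F, G, H}.
{E, F, G}⁺: E→H adds H; FG→BH adds B; BEF→CGH adds C → {B, C, E, F, G, H}.

BEF, CEF, EFG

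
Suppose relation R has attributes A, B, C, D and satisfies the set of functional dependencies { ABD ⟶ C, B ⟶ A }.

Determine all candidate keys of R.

Attributes B, D never appear on any right-hand side, so every candidate key must contain {B, D}.
{B, D}⁺ = {A, B, C, D}, which is all of the schema, so {B, D} is the only candidate key.

{B, D}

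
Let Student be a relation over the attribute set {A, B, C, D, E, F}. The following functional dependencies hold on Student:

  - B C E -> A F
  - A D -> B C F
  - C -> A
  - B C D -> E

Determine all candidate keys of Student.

(A, D), (C, D)

Attribute D never appears on the right-hand side of any dependency, so D must belong to every candidate key.
{D}⁺ = {D}, which is not all of the schema, so we must add further attributes.
{A, D}⁺: AD→BCF adds B, C, F; BCD→E adds E → {A, B, C, D, E, F}. Minimal: {D}⁺ = {D}; {A}⁺ = {A} — none reach the full schema.
{C, D}⁺: C→A adds A; AD→BCF adds B, F; BCD→E adds E → {A, B, C, D, E, F}. Minimal: {D}⁺ = {D}; {C}⁺ = {A, C} — none reach the full schema.
Any other superkey contains one of these as a subset, so there are no further candidate keys.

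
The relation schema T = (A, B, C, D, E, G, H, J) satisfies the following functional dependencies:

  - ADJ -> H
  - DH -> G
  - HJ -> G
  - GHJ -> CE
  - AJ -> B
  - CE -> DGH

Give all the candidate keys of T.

(A, D, J), (A, H, J), (A, C, E, J)

Attributes A, J never appear on any right-hand side, so every candidate key must contain {A, J}.
{A, J}⁺ = {A, B, J}, which is not all of the schema, so we must add further attributes.
{A, D, J}⁺: ADJ→H adds H; DH→G adds G; GHJ→CE adds C, E; AJ→B adds B → {A, B, C, D, E, G, H, J}.
{A, H, J}⁺: HJ→G adds G; GHJ→CE adds C, E; AJ→B adds B; CE→DGH adds D → {A, B, C, D, E, G, H, J}.
{A, C, E, J}⁺: AJ→B adds B; CE→DGH adds D, G, H → {A, B, C, D, E, G, H, J}.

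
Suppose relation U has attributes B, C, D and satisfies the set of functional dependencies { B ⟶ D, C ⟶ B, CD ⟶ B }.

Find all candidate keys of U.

C

Attribute C never appears on the right-hand side of any dependency, so C must belong to every candidate key.
{C}⁺ = {B, C, D}, which is all of the schema, so {C} is the only candidate key.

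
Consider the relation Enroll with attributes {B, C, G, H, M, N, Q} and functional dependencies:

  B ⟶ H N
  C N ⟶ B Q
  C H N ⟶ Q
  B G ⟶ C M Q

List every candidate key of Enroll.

{B, G}, {C, G, N}

Attribute G never appears on the right-hand side of any dependency, so G must belong to every candidate key.
{G}⁺ = {G}, which is not all of the schema, so we must add further attributes.
{B, G}⁺: B→HN adds H, N; BG→CMQ adds C, M, Q → {B, C, G, H, M, N, Q}. Minimal: {G}⁺ = {G}; {B}⁺ = {B, H, N} — none reach the full schema.
{C, G, N}⁺: CN→BQ adds B, Q; BG→CMQ adds M; B→HN adds H → {B, C, G, H, M, N, Q}. Minimal: {G, N}⁺ = {G, N}; {C, N}⁺ = {B, C, H, N, Q}; {C, G}⁺ = {C, G} — none reach the full schema.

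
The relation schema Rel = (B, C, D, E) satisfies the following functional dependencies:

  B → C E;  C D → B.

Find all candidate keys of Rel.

Attribute D never appears on the right-hand side of any dependency, so D must belong to every candidate key.
{D}⁺ = {D}, which is not all of the schema, so we must add further attributes.
{B, D}⁺: B→CE adds C, E → {B, C, D, E}. Minimal: {D}⁺ = {D}; {B}⁺ = {B, C, E} — none reach the full schema.
{C, D}⁺: CD→B adds B; B→CE adds E → {B, C, D, E}. Minimal: {D}⁺ = {D}; {C}⁺ = {C} — none reach the full schema.

BD, CD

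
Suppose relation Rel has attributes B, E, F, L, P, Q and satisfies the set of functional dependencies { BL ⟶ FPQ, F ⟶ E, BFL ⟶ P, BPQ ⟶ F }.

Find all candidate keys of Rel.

BL

{B, L}⁺: BL→FPQ adds F, P, Q; F→E adds E → {B, E, F, L, P, Q}. Minimal: {L}⁺ = {L}; {B}⁺ = {B} — none reach the full schema.
No other minimal superkey exists.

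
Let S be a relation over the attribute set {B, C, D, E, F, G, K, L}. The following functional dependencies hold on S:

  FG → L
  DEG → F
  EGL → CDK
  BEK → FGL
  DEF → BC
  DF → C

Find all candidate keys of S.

{B, E, K}, {D, E, G}, {E, F, G}, {E, G, L}, {D, E, F, K}

Attribute E never appears on the right-hand side of any dependency, so E must belong to every candidate key.
{E}⁺ = {E}, which is not all of the schema, so we must add further attributes.
{B, E, K}⁺: BEK→FGL adds F, G, L; EGL→CDK adds C, D → {B, C, D, E, F, G, K, L}. Minimal: {E, K}⁺ = {E, K}; {B, K}⁺ = {B, K}; {B, E}⁺ = {B, E} — none reach the full schema.
{D, E, G}⁺: DEG→F adds F; DEF→BC adds B, C; FG→L adds L; EGL→CDK adds K → {B, C, D, E, F, G, K, L}. Minimal: {E, G}⁺ = {E, G}; {D, G}⁺ = {D, G}; {D, E}⁺ = {D, E} — none reach the full schema.
{E, F, G}⁺: FG→L adds L; EGL→CDK adds C, D, K; DEF→BC adds B → {B, C, D, E, F, G, K, L}. Minimal: {F, G}⁺ = {F, G, L}; {E, G}⁺ = {E, G}; {E, F}⁺ = {E, F} — none reach the full schema.
{E, G, L}⁺: EGL→CDK adds C, D, K; DEG→F adds F; DEF→BC adds B → {B, C, D, E, F, G, K, L}. Minimal: {G, L}⁺ = {G, L}; {E, L}⁺ = {E, L}; {E, G}⁺ = {E, G} — none reach the full schema.
{D, E, F, K}⁺: DEF→BC adds B, C; BEK→FGL adds G, L → {B, C, D, E, F, G, K, L}. Minimal: {E, F, K}⁺ = {E, F, K}; {D, F, K}⁺ = {C, D, F, K}; {D, E, K}⁺ = {D, E, K}; … — none reach the full schema.
Any other superkey contains one of these as a subset, so there are no further candidate keys.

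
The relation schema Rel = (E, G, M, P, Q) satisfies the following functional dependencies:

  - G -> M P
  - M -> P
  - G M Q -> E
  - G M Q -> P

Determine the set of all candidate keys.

GQ

Attributes G, Q never appear on any right-hand side, so every candidate key must contain {G, Q}.
{G, Q}⁺ = {E, G, M, P, Q}, which is all of the schema, so {G, Q} is the only candidate key.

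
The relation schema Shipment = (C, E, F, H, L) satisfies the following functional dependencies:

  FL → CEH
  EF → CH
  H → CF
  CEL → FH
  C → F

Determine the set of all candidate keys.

{C, L}; {F, L}; {H, L}

{C, L}⁺: C→F adds F; FL→CEH adds E, H → {C, E, F, H, L}. Minimal: {L}⁺ = {L}; {C}⁺ = {C, F} — none reach the full schema.
{F, L}⁺: FL→CEH adds C, E, H → {C, E, F, H, L}. Minimal: {L}⁺ = {L}; {F}⁺ = {F} — none reach the full schema.
{H, L}⁺: H→CF adds C, F; FL→CEH adds E → {C, E, F, H, L}. Minimal: {L}⁺ = {L}; {H}⁺ = {C, F, H} — none reach the full schema.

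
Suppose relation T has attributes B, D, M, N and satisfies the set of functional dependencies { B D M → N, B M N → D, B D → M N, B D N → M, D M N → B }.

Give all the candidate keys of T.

{B, D}⁺: BD→MN adds M, N → {B, D, M, N}. Minimal: {D}⁺ = {D}; {B}⁺ = {B} — none reach the full schema.
{B, M, N}⁺: BMN→D adds D → {B, D, M, N}. Minimal: {M, N}⁺ = {M, N}; {B, N}⁺ = {B, N}; {B, M}⁺ = {B, M} — none reach the full schema.
{D, M, N}⁺: DMN→B adds B → {B, D, M, N}. Minimal: {M, N}⁺ = {M, N}; {D, N}⁺ = {D, N}; {D, M}⁺ = {D, M} — none reach the full schema.

(B, D), (B, M, N), (D, M, N)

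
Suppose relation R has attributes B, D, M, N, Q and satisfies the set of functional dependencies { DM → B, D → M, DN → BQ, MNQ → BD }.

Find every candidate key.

Attribute N never appears on the right-hand side of any dependency, so N must belong to every candidate key.
{N}⁺ = {N}, which is not all of the schema, so we must add further attributes.
{D, N}⁺: D→M adds M; DN→BQ adds B, Q → {B, D, M, N, Q}. Minimal: {N}⁺ = {N}; {D}⁺ = {B, D, M} — none reach the full schema.
{M, N, Q}⁺: MNQ→BD adds B, D → {B, D, M, N, Q}. Minimal: {N, Q}⁺ = {N, Q}; {M, Q}⁺ = {M, Q}; {M, N}⁺ = {M, N} — none reach the full schema.
Any other superkey contains one of these as a subset, so there are no further candidate keys.

(D, N), (M, N, Q)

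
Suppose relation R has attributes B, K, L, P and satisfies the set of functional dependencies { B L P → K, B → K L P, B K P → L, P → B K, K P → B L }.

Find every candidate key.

{B}⁺: B→KLP adds K, L, P → {B, K, L, P}.
{P}⁺: P→BK adds B, K; KP→BL adds L → {B, K, L, P}.

{B}, {P}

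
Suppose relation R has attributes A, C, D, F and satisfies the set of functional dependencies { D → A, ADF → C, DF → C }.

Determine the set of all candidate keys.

{D, F}⁺: D→A adds A; ADF→C adds C → {A, C, D, F}.
No other minimal superkey exists.

DF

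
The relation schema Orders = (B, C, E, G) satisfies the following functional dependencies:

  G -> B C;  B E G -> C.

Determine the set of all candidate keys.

{E, G}

{E, G}⁺: G→BC adds B, C → {B, C, E, G}. Minimal: {G}⁺ = {B, C, G}; {E}⁺ = {E} — none reach the full schema.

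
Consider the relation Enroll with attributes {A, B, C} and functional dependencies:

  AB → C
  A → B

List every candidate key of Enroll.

{A}

Attribute A never appears on the right-hand side of any dependency, so A must belong to every candidate key.
{A}⁺ = {A, B, C}, which is all of the schema, so {A} is the only candidate key.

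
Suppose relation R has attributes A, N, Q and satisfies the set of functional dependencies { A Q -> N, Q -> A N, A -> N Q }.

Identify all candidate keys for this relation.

{A}⁺: A→NQ adds N, Q → {A, N, Q}.
{Q}⁺: Q→AN adds A, N → {A, N, Q}.
Any other superkey contains one of these as a subset, so there are no further candidate keys.

{A}, {Q}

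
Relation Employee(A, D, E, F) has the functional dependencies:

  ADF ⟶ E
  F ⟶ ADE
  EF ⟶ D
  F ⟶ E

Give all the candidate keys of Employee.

{F}

Attribute F never appears on the right-hand side of any dependency, so F must belong to every candidate key.
{F}⁺ = {A, D, E, F}, which is all of the schema, so {F} is the only candidate key.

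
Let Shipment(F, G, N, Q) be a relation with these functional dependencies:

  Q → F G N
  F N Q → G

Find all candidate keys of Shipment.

{Q}

Attribute Q never appears on the right-hand side of any dependency, so Q must belong to every candidate key.
{Q}⁺ = {F, G, N, Q}, which is all of the schema, so {Q} is the only candidate key.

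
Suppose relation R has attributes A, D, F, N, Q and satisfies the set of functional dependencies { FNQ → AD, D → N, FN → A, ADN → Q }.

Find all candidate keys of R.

Attribute F never appears on the right-hand side of any dependency, so F must belong to every candidate key.
{F}⁺ = {F}, which is not all of the schema, so we must add further attributes.
{D, F}⁺: D→N adds N; FN→A adds A; ADN→Q adds Q → {A, D, F, N, Q}. Minimal: {F}⁺ = {F}; {D}⁺ = {D, N} — none reach the full schema.
{F, N, Q}⁺: FNQ→AD adds A, D → {A, D, F, N, Q}. Minimal: {N, Q}⁺ = {N, Q}; {F, Q}⁺ = {F, Q}; {F, N}⁺ = {A, F, N} — none reach the full schema.

DF, FNQ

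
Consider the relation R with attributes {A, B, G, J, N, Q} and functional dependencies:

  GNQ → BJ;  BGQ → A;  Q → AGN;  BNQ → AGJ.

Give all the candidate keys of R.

Attribute Q never appears on the right-hand side of any dependency, so Q must belong to every candidate key.
{Q}⁺ = {A, B, G, J, N, Q}, which is all of the schema, so {Q} is the only candidate key.

{Q}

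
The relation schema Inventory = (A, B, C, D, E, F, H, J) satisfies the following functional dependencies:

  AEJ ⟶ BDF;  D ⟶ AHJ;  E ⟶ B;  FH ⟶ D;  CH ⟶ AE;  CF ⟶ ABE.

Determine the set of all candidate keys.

Attribute C never appears on the right-hand side of any dependency, so C must belong to every candidate key.
{C}⁺ = {C}, which is not all of the schema, so we must add further attributes.
{C, D}⁺: D→AHJ adds A, H, J; CH→AE adds E; AEJ→BDF adds B, F → {A, B, C, D, E, F, H, J}.
{C, F, H}⁺: FH→D adds D; CH→AE adds A, E; CF→ABE adds B; D→AHJ adds J → {A, B, C, D, E, F, H, J}.
{C, F, J}⁺: CF→ABE adds A, B, E; AEJ→BDF adds D; D→AHJ adds H → {A, B, C, D, E, F, H, J}.
{C, H, J}⁺: CH→AE adds A, E; AEJ→BDF adds B, D, F → {A, B, C, D, E, F, H, J}.
{A, C, E, J}⁺: AEJ→BDF adds B, D, F; D→AHJ adds H → {A, B, C, D, E, F, H, J}.

(C, D); (C, F, H); (C, F, J); (C, H, J); (A, C, E, J)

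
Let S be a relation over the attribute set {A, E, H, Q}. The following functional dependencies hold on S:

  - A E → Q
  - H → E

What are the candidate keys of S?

{A, H}

Attributes A, H never appear on any right-hand side, so every candidate key must contain {A, H}.
{A, H}⁺ = {A, E, H, Q}, which is all of the schema, so {A, H} is the only candidate key.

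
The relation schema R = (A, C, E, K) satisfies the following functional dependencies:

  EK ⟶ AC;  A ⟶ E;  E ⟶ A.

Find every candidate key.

AK, EK

Attribute K never appears on the right-hand side of any dependency, so K must belong to every candidate key.
{K}⁺ = {K}, which is not all of the schema, so we must add further attributes.
{A, K}⁺: A→E adds E; EK→AC adds C → {A, C, E, K}. Minimal: {K}⁺ = {K}; {A}⁺ = {A, E} — none reach the full schema.
{E, K}⁺: EK→AC adds A, C → {A, C, E, K}. Minimal: {K}⁺ = {K}; {E}⁺ = {A, E} — none reach the full schema.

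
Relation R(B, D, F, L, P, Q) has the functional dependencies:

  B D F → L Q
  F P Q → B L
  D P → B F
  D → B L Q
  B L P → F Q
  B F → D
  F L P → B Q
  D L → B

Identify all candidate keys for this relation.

DP, BFP, BLP, FLP, FPQ

Attribute P never appears on the right-hand side of any dependency, so P must belong to every candidate key.
{P}⁺ = {P}, which is not all of the schema, so we must add further attributes.
{D, P}⁺: DP→BF adds B, F; D→BLQ adds L, Q → {B, D, F, L, P, Q}. Minimal: {P}⁺ = {P}; {D}⁺ = {B, D, L, Q} — none reach the full schema.
{B, F, P}⁺: BF→D adds D; BDF→LQ adds L, Q → {B, D, F, L, P, Q}. Minimal: {F, P}⁺ = {F, P}; {B, P}⁺ = {B, P}; {B, F}⁺ = {B, D, F, L, Q} — none reach the full schema.
{B, L, P}⁺: BLP→FQ adds F, Q; BF→D adds D → {B, D, F, L, P, Q}. Minimal: {L, P}⁺ = {L, P}; {B, P}⁺ = {B, P}; {B, L}⁺ = {B, L} — none reach the full schema.
{F, L, P}⁺: FLP→BQ adds B, Q; BF→D adds D → {B, D, F, L, P, Q}. Minimal: {L, P}⁺ = {L, P}; {F, P}⁺ = {F, P}; {F, L}⁺ = {F, L} — none reach the full schema.
{F, P, Q}⁺: FPQ→BL adds B, L; BF→D adds D → {B, D, F, L, P, Q}. Minimal: {P, Q}⁺ = {P, Q}; {F, Q}⁺ = {F, Q}; {F, P}⁺ = {F, P} — none reach the full schema.
Any other superkey contains one of these as a subset, so there are no further candidate keys.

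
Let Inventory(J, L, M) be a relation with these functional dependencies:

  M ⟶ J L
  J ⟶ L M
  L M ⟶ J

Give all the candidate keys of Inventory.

{J}⁺: J→LM adds L, M → {J, L, M}.
{M}⁺: M→JL adds J, L → {J, L, M}.
Any other superkey contains one of these as a subset, so there are no further candidate keys.

(J); (M)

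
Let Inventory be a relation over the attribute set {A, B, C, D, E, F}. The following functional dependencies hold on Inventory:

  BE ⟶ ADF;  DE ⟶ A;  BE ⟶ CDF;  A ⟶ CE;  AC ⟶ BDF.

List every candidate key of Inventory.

{A}, {B, E}, {D, E}

{A}⁺: A→CE adds C, E; AC→BDF adds B, D, F → {A, B, C, D, E, F}.
{B, E}⁺: BE→ADF adds A, D, F; BE→CDF adds C → {A, B, C, D, E, F}.
{D, E}⁺: DE→A adds A; A→CE adds C; AC→BDF adds B, F → {A, B, C, D, E, F}.
Any other superkey contains one of these as a subset, so there are no further candidate keys.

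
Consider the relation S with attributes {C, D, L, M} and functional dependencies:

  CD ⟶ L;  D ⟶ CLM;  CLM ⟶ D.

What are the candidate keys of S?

{D}⁺: D→CLM adds C, L, M → {C, D, L, M}.
{C, L, M}⁺: CLM→D adds D → {C, D, L, M}.
Any other superkey contains one of these as a subset, so there are no further candidate keys.

{D}; {C, L, M}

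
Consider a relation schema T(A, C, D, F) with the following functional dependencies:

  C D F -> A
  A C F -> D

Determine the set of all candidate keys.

{A, C, F}⁺: ACF→D adds D → {A, C, D, F}. Minimal: {C, F}⁺ = {C, F}; {A, F}⁺ = {A, F}; {A, C}⁺ = {A, C} — none reach the full schema.
{C, D, F}⁺: CDF→A adds A → {A, C, D, F}. Minimal: {D, F}⁺ = {D, F}; {C, F}⁺ = {C, F}; {C, D}⁺ = {C, D} — none reach the full schema.

{A, C, F}; {C, D, F}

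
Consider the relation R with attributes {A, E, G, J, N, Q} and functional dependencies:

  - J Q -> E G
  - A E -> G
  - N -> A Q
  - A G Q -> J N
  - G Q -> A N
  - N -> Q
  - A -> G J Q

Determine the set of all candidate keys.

A, N, GQ, JQ

{A}⁺: A→GJQ adds G, J, Q; JQ→EG adds E; AGQ→JN adds N → {A, E, G, J, N, Q}.
{N}⁺: N→AQ adds A, Q; A→GJQ adds G, J; JQ→EG adds E → {A, E, G, J, N, Q}.
{G, Q}⁺: GQ→AN adds A, N; A→GJQ adds J; JQ→EG adds E → {A, E, G, J, N, Q}. Minimal: {Q}⁺ = {Q}; {G}⁺ = {G} — none reach the full schema.
{J, Q}⁺: JQ→EG adds E, G; GQ→AN adds A, N → {A, E, G, J, N, Q}. Minimal: {Q}⁺ = {Q}; {J}⁺ = {J} — none reach the full schema.
Any other superkey contains one of these as a subset, so there are no further candidate keys.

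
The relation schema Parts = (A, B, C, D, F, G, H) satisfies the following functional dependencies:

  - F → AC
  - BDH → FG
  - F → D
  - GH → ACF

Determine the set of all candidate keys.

Attributes B, H never appear on any right-hand side, so every candidate key must contain {B, H}.
{B, H}⁺ = {B, H}, which is not all of the schema, so we must add further attributes.
{B, D, H}⁺: BDH→FG adds F, G; GH→ACF adds A, C → {A, B, C, D, F, G, H}.
{B, F, H}⁺: F→AC adds A, C; F→D adds D; BDH→FG adds G → {A, B, C, D, F, G, H}.
{B, G, H}⁺: GH→ACF adds A, C, F; F→D adds D → {A, B, C, D, F, G, H}.
Any other superkey contains one of these as a subset, so there are no further candidate keys.

(B, D, H), (B, F, H), (B, G, H)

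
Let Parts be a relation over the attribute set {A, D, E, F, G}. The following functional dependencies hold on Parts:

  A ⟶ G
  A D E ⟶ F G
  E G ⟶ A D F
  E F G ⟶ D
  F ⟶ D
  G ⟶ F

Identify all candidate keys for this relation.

Attribute E never appears on the right-hand side of any dependency, so E must belong to every candidate key.
{E}⁺ = {E}, which is not all of the schema, so we must add further attributes.
{A, E}⁺: A→G adds G; EG→ADF adds D, F → {A, D, E, F, G}.
{E, G}⁺: EG→ADF adds A, D, F → {A, D, E, F, G}.
Any other superkey contains one of these as a subset, so there are no further candidate keys.

(A, E), (E, G)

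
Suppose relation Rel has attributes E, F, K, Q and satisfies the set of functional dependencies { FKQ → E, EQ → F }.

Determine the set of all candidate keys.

Attributes K, Q never appear on any right-hand side, so every candidate key must contain {K, Q}.
{K, Q}⁺ = {K, Q}, which is not all of the schema, so we must add further attributes.
{E, K, Q}⁺: EQ→F adds F → {E, F, K, Q}. Minimal: {K, Q}⁺ = {K, Q}; {E, Q}⁺ = {E, F, Q}; {E, K}⁺ = {E, K} — none reach the full schema.
{F, K, Q}⁺: FKQ→E adds E → {E, F, K, Q}. Minimal: {K, Q}⁺ = {K, Q}; {F, Q}⁺ = {F, Q}; {F, K}⁺ = {F, K} — none reach the full schema.
Any other superkey contains one of these as a subset, so there are no further candidate keys.

{E, K, Q}, {F, K, Q}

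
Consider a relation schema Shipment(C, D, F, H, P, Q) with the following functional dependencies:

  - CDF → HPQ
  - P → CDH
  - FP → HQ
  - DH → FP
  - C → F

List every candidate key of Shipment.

(P); (C, D); (D, H)

{P}⁺: P→CDH adds C, D, H; DH→FP adds F; CDF→HPQ adds Q → {C, D, F, H, P, Q}.
{C, D}⁺: C→F adds F; CDF→HPQ adds H, P, Q → {C, D, F, H, P, Q}.
{D, H}⁺: DH→FP adds F, P; P→CDH adds C; FP→HQ adds Q → {C, D, F, H, P, Q}.
Any other superkey contains one of these as a subset, so there are no further candidate keys.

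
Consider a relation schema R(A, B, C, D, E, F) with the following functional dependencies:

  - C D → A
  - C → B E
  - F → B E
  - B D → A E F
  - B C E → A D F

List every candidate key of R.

{C}

{C}⁺: C→BE adds B, E; BCE→ADF adds A, D, F → {A, B, C, D, E, F}.
No other minimal superkey exists.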